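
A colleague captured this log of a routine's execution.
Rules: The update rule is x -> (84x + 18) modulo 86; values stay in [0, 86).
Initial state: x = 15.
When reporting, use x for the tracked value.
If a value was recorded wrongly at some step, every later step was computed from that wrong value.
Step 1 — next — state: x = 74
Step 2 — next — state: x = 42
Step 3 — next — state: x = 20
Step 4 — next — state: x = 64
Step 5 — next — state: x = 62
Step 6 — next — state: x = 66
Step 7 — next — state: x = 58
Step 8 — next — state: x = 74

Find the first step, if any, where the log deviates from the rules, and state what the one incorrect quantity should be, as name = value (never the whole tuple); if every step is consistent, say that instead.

step 1: x = (84*15 + 18) mod 86 = 74 -> agrees with the log
step 2: x = (84*74 + 18) mod 86 = 42 -> agrees with the log
step 3: x = (84*42 + 18) mod 86 = 20 -> verified
step 4: x = (84*20 + 18) mod 86 = 64 -> verified
step 5: x = (84*64 + 18) mod 86 = 62 -> in agreement
step 6: x = (84*62 + 18) mod 86 = 66 -> in agreement
step 7: x = (84*66 + 18) mod 86 = 58 -> no discrepancy
step 8: x = (84*58 + 18) mod 86 = 74 -> same as recorded
Each recorded entry agrees with the recomputation.

no error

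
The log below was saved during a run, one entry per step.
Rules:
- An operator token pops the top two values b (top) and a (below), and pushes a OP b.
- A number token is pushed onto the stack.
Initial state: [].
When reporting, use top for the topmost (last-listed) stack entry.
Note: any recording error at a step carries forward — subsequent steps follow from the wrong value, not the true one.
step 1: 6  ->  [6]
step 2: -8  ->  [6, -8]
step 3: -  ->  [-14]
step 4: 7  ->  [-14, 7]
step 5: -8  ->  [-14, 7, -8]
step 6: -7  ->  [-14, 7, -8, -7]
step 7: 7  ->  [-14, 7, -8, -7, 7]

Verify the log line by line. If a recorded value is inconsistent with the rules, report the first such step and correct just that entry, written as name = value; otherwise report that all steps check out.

step 3, top = 14

Recomputing the run from the initial state:
step 1: [6]
step 2: [6, -8]
step 3: [14]
step 4: [14, 7]
step 5: [14, 7, -8]
step 6: [14, 7, -8, -7]
step 7: [14, 7, -8, -7, 7]
The first disagreement with the log is at step 3, where the value should be top = 14.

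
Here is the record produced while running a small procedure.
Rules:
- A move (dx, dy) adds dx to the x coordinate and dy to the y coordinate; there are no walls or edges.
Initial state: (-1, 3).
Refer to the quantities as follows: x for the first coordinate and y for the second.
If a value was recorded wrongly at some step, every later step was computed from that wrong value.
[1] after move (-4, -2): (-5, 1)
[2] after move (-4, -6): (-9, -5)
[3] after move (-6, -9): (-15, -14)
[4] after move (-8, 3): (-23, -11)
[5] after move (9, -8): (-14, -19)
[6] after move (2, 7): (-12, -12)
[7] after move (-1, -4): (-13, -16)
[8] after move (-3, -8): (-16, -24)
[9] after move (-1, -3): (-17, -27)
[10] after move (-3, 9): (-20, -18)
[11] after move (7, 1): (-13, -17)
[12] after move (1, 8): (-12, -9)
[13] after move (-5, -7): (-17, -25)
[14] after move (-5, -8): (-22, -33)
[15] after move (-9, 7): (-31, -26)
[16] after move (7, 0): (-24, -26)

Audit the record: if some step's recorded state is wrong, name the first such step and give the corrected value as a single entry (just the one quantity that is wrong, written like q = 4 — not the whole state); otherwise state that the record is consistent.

step 1: x = -1 + (-4) = -5, y = 3 + (-2) = 1 -> agrees with the record
step 2: x = -5 + (-4) = -9, y = 1 + (-6) = -5 -> exactly as logged
step 3: x = -9 + (-6) = -15, y = -5 + (-9) = -14 -> exactly as logged
step 4: x = -15 + (-8) = -23, y = -14 + (3) = -11 -> consistent with the record
step 5: x = -23 + (9) = -14, y = -11 + (-8) = -19 -> verified
step 6: x = -14 + (2) = -12, y = -19 + (7) = -12 -> in agreement
step 7: x = -12 + (-1) = -13, y = -12 + (-4) = -16 -> same as recorded
step 8: x = -13 + (-3) = -16, y = -16 + (-8) = -24 -> agrees with the record
step 9: x = -16 + (-1) = -17, y = -24 + (-3) = -27 -> confirmed correct
step 10: x = -17 + (-3) = -20, y = -27 + (9) = -18 -> in agreement
step 11: x = -20 + (7) = -13, y = -18 + (1) = -17 -> matches
step 12: x = -13 + (1) = -12, y = -17 + (8) = -9 -> verified
step 13: x = -12 + (-5) = -17, y = -9 + (-7) = -16 -> the recorded entry deviates here
First deviation found at step 13; the corrected entry is y = -16.

step 13, y = -16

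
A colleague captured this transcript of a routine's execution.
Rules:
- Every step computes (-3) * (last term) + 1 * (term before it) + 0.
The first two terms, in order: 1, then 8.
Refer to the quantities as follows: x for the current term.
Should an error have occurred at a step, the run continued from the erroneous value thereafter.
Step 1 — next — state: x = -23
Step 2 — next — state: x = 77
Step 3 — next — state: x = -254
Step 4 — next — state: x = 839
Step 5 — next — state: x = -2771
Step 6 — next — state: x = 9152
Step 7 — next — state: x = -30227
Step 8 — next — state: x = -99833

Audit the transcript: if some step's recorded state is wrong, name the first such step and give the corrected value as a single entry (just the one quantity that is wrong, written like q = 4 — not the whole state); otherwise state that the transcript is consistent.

step 8, x = 99833

step 1: x = -3*(8) + (1)*(1) + (0) = -23 -> verified
step 2: x = -3*(-23) + (1)*(8) + (0) = 77 -> verified
step 3: x = -3*(77) + (1)*(-23) + (0) = -254 -> matches
step 4: x = -3*(-254) + (1)*(77) + (0) = 839 -> same as recorded
step 5: x = -3*(839) + (1)*(-254) + (0) = -2771 -> consistent with the transcript
step 6: x = -3*(-2771) + (1)*(839) + (0) = 9152 -> exactly as logged
step 7: x = -3*(9152) + (1)*(-2771) + (0) = -30227 -> confirmed correct
step 8: x = -3*(-30227) + (1)*(9152) + (0) = 99833 -> a discrepancy with the transcript
First incorrect step: 8; the correct value is x = 99833.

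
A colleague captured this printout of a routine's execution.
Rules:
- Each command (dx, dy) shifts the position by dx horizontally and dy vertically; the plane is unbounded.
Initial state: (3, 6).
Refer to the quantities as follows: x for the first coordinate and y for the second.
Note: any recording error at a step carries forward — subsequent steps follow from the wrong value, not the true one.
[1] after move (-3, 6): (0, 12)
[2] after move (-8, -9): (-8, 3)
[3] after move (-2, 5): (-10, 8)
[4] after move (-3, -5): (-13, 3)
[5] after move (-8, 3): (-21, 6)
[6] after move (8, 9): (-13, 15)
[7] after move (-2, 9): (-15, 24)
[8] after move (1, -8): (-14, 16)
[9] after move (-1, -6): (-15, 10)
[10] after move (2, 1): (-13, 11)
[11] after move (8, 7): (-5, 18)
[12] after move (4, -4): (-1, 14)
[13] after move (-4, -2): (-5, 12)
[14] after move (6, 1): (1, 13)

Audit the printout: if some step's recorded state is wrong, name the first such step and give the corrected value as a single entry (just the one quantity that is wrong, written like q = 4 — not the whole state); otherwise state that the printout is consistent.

no error

step 1: x = 3 + (-3) = 0, y = 6 + (6) = 12 -> no discrepancy
step 2: x = 0 + (-8) = -8, y = 12 + (-9) = 3 -> verified
step 3: x = -8 + (-2) = -10, y = 3 + (5) = 8 -> same as recorded
step 4: x = -10 + (-3) = -13, y = 8 + (-5) = 3 -> in agreement
step 5: x = -13 + (-8) = -21, y = 3 + (3) = 6 -> agrees with the printout
step 6: x = -21 + (8) = -13, y = 6 + (9) = 15 -> verified
step 7: x = -13 + (-2) = -15, y = 15 + (9) = 24 -> same as recorded
step 8: x = -15 + (1) = -14, y = 24 + (-8) = 16 -> consistent with the printout
step 9: x = -14 + (-1) = -15, y = 16 + (-6) = 10 -> consistent with the printout
step 10: x = -15 + (2) = -13, y = 10 + (1) = 11 -> confirmed correct
step 11: x = -13 + (8) = -5, y = 11 + (7) = 18 -> exactly as logged
step 12: x = -5 + (4) = -1, y = 18 + (-4) = 14 -> agrees with the printout
step 13: x = -1 + (-4) = -5, y = 14 + (-2) = 12 -> verified
step 14: x = -5 + (6) = 1, y = 12 + (1) = 13 -> confirmed correct
The whole run recomputes cleanly — no discrepancies.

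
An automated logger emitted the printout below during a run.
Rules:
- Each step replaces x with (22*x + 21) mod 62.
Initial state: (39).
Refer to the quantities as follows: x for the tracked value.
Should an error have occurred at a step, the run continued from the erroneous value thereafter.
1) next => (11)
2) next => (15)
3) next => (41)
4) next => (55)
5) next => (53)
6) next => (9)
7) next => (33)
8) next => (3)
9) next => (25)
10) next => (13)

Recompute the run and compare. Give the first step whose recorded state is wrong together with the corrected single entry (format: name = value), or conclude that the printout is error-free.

no error

Recomputing the run from the initial state:
step 1: x = 11
step 2: x = 15
step 3: x = 41
step 4: x = 55
step 5: x = 53
step 6: x = 9
step 7: x = 33
step 8: x = 3
step 9: x = 25
step 10: x = 13
This matches the printout at every step.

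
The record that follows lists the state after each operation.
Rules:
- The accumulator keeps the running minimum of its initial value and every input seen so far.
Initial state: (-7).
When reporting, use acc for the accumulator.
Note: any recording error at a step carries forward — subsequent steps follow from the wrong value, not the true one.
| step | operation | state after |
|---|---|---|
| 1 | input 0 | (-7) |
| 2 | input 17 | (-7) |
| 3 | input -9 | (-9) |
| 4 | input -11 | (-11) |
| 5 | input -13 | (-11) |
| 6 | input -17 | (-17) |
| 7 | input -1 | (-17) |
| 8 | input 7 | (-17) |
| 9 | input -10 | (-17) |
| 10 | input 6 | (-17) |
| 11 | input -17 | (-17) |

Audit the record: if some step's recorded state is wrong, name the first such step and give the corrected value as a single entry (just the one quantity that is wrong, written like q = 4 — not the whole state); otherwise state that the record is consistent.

step 5, acc = -13

Recomputing the run from the initial state:
step 1: acc = -7
step 2: acc = -7
step 3: acc = -9
step 4: acc = -11
step 5: acc = -13
step 6: acc = -17
step 7: acc = -17
step 8: acc = -17
step 9: acc = -17
step 10: acc = -17
step 11: acc = -17
The first disagreement with the record is at step 5, where the value should be acc = -13.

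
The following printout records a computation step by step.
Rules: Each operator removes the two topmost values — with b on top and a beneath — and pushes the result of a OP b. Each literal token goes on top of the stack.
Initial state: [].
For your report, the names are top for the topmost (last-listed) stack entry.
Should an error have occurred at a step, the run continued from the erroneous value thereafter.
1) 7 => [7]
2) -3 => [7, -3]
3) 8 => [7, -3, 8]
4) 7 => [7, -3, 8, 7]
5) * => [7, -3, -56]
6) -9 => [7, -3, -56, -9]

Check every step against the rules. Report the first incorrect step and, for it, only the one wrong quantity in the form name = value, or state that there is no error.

Step 1: push 7: top = 7 — same as recorded.
Step 2: push -3: top = -3 — in agreement.
Step 3: push 8: top = 8 — no discrepancy.
Step 4: push 7: top = 7 — verified.
Step 5: 8 * 7 = 56 — a discrepancy with the printout.
Conclusion: step 5 carries the first error; the entry should be top = 56.

step 5, top = 56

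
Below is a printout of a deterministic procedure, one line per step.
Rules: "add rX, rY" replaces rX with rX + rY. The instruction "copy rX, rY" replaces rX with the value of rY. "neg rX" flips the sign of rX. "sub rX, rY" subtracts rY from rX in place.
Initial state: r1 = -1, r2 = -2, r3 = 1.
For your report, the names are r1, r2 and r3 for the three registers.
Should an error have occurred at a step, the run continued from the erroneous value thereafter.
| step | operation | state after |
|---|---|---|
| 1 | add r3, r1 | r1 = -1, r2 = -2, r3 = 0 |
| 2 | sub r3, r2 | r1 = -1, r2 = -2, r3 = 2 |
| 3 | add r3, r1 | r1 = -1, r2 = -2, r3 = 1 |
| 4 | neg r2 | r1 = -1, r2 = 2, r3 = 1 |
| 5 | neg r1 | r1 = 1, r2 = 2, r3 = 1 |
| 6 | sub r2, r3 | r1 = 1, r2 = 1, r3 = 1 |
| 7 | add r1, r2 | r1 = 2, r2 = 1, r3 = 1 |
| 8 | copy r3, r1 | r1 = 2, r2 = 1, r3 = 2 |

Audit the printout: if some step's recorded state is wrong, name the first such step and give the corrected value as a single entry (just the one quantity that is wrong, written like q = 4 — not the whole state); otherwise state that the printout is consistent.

no error

step 1: r3 = 1 + -1 = 0 -> verified
step 2: r3 = 0 - -2 = 2 -> confirmed correct
step 3: r3 = 2 + -1 = 1 -> exactly as logged
step 4: r2 = -(-2) = 2 -> no discrepancy
step 5: r1 = -(-1) = 1 -> checks out
step 6: r2 = 2 - 1 = 1 -> matches
step 7: r1 = 1 + 1 = 2 -> confirmed correct
step 8: r3 = 2 -> no discrepancy
Each recorded entry agrees with the recomputation.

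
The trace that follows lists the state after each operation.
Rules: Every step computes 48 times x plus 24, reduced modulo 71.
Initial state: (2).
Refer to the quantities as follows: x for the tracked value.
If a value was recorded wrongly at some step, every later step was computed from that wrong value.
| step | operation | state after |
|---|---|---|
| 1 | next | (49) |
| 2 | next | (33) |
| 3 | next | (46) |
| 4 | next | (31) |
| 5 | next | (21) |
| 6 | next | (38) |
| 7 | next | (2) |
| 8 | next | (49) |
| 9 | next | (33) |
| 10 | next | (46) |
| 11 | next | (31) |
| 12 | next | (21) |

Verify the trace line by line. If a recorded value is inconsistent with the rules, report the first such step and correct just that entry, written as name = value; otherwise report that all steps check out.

Step 1: x = (48*2 + 24) mod 71 = 49 — exactly as logged.
Step 2: x = (48*49 + 24) mod 71 = 33 — same as recorded.
Step 3: x = (48*33 + 24) mod 71 = 46 — verified.
Step 4: x = (48*46 + 24) mod 71 = 31 — matches.
Step 5: x = (48*31 + 24) mod 71 = 21 — verified.
Step 6: x = (48*21 + 24) mod 71 = 38 — verified.
Step 7: x = (48*38 + 24) mod 71 = 2 — exactly as logged.
Step 8: x = (48*2 + 24) mod 71 = 49 — same as recorded.
Step 9: x = (48*49 + 24) mod 71 = 33 — verified.
Step 10: x = (48*33 + 24) mod 71 = 46 — same as recorded.
Step 11: x = (48*46 + 24) mod 71 = 31 — no discrepancy.
Step 12: x = (48*31 + 24) mod 71 = 21 — verified.
All entries verified; no error found.

no error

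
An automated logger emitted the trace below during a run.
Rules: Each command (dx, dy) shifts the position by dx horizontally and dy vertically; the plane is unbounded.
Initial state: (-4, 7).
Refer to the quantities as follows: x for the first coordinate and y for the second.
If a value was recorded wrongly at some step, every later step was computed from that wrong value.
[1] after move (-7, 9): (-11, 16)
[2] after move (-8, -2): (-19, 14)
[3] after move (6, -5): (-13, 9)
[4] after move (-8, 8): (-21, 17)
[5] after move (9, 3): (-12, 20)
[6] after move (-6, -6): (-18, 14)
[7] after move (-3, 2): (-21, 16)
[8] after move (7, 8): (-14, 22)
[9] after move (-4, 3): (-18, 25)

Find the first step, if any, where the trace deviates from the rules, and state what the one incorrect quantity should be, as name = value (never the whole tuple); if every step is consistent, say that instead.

Step 1: x = -4 + (-7) = -11, y = 7 + (9) = 16 — matches.
Step 2: x = -11 + (-8) = -19, y = 16 + (-2) = 14 — consistent with the trace.
Step 3: x = -19 + (6) = -13, y = 14 + (-5) = 9 — exactly as logged.
Step 4: x = -13 + (-8) = -21, y = 9 + (8) = 17 — exactly as logged.
Step 5: x = -21 + (9) = -12, y = 17 + (3) = 20 — exactly as logged.
Step 6: x = -12 + (-6) = -18, y = 20 + (-6) = 14 — same as recorded.
Step 7: x = -18 + (-3) = -21, y = 14 + (2) = 16 — confirmed correct.
Step 8: x = -21 + (7) = -14, y = 16 + (8) = 24 — this is not what the trace shows.
First incorrect step: 8; the correct value is y = 24.

step 8, y = 24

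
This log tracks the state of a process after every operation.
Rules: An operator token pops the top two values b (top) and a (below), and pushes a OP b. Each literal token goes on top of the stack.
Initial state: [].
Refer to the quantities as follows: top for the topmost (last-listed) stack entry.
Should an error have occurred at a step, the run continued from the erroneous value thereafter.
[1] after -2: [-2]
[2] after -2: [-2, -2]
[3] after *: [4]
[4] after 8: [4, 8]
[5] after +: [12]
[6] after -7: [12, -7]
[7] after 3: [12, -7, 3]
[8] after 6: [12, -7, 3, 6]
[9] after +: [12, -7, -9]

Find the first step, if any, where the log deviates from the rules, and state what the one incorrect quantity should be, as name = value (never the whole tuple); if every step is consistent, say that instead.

Recomputing the run from the initial state:
step 1: [-2]
step 2: [-2, -2]
step 3: [4]
step 4: [4, 8]
step 5: [12]
step 6: [12, -7]
step 7: [12, -7, 3]
step 8: [12, -7, 3, 6]
step 9: [12, -7, 9]
The first disagreement with the log is at step 9, where the value should be top = 9.

step 9, top = 9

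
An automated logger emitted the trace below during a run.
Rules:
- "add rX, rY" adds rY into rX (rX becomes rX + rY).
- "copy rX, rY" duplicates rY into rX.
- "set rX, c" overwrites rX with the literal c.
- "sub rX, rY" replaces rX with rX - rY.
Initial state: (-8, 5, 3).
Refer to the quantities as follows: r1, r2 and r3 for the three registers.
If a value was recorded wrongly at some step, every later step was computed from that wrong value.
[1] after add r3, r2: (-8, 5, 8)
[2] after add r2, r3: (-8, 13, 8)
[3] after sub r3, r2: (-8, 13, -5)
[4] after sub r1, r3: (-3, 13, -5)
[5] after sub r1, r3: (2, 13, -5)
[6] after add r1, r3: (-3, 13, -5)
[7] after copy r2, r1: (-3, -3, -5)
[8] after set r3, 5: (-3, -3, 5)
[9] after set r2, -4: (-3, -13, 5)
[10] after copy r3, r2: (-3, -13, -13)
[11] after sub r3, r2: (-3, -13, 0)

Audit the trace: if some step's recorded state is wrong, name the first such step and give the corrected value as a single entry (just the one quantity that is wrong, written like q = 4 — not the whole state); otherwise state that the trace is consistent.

step 9, r2 = -4

1. r3 = 3 + 5 = 8 (matches)
2. r2 = 5 + 8 = 13 (consistent with the trace)
3. r3 = 8 - 13 = -5 (matches)
4. r1 = -8 - -5 = -3 (in agreement)
5. r1 = -3 - -5 = 2 (exactly as logged)
6. r1 = 2 + -5 = -3 (agrees with the trace)
7. r2 = -3 (agrees with the trace)
8. r3 = 5 (exactly as logged)
9. r2 = -4 (a discrepancy with the trace)
Conclusion: step 9 carries the first error; the entry should be r2 = -4.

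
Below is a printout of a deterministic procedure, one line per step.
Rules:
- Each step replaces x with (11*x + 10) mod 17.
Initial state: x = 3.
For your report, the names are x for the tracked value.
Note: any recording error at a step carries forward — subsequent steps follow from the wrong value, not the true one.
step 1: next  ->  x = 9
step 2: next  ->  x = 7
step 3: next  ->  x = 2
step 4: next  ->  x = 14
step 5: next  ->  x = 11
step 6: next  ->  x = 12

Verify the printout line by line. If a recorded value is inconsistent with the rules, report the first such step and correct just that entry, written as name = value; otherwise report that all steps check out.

1. x = (11*3 + 10) mod 17 = 9 (confirmed correct)
2. x = (11*9 + 10) mod 17 = 7 (no discrepancy)
3. x = (11*7 + 10) mod 17 = 2 (same as recorded)
4. x = (11*2 + 10) mod 17 = 15 (the printout has a different value)
So the first discrepancy is step 4, where the right value is x = 15.

step 4, x = 15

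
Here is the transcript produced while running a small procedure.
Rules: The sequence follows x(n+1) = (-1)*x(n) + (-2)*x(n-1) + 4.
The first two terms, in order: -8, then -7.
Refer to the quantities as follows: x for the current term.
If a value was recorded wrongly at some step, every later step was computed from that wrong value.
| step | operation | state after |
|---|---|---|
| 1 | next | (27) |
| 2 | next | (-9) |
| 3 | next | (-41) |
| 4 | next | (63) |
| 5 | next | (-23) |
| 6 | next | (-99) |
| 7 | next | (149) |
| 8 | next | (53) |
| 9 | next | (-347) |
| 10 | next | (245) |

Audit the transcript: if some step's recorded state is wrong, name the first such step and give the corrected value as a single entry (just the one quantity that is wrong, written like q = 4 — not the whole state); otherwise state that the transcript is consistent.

step 5, x = 23

Step 1: x = -1*(-7) + (-2)*(-8) + (4) = 27 — checks out.
Step 2: x = -1*(27) + (-2)*(-7) + (4) = -9 — no discrepancy.
Step 3: x = -1*(-9) + (-2)*(27) + (4) = -41 — matches.
Step 4: x = -1*(-41) + (-2)*(-9) + (4) = 63 — matches.
Step 5: x = -1*(63) + (-2)*(-41) + (4) = 23 — the transcript disagrees here.
So the first discrepancy is step 5, where the right value is x = 23.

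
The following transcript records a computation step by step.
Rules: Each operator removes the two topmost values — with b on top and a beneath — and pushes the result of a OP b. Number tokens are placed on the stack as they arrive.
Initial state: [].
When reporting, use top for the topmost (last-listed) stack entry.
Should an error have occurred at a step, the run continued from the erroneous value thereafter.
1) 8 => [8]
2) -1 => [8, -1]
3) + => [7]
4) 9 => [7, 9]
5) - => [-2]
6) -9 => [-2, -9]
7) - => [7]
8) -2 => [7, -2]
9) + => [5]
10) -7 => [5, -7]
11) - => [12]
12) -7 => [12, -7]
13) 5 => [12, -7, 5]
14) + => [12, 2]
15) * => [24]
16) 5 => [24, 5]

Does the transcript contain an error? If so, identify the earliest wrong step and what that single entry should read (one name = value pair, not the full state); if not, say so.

step 14, top = -2

Recomputing the run from the initial state:
step 1: [8]
step 2: [8, -1]
step 3: [7]
step 4: [7, 9]
step 5: [-2]
step 6: [-2, -9]
step 7: [7]
step 8: [7, -2]
step 9: [5]
step 10: [5, -7]
step 11: [12]
step 12: [12, -7]
step 13: [12, -7, 5]
step 14: [12, -2]
step 15: [-24]
step 16: [-24, 5]
The first disagreement with the transcript is at step 14, where the value should be top = -2.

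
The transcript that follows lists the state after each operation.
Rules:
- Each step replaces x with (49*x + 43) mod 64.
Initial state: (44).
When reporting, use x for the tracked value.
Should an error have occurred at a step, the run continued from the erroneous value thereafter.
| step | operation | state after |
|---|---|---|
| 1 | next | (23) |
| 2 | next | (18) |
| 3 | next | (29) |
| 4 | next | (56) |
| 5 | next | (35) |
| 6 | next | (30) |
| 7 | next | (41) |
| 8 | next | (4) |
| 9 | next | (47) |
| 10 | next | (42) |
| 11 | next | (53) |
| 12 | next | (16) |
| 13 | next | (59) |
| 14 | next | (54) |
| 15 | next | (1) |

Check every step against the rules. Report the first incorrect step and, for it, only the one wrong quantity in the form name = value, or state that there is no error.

Step 1: x = (49*44 + 43) mod 64 = 23 — same as recorded.
Step 2: x = (49*23 + 43) mod 64 = 18 — in agreement.
Step 3: x = (49*18 + 43) mod 64 = 29 — checks out.
Step 4: x = (49*29 + 43) mod 64 = 56 — checks out.
Step 5: x = (49*56 + 43) mod 64 = 35 — consistent with the transcript.
Step 6: x = (49*35 + 43) mod 64 = 30 — consistent with the transcript.
Step 7: x = (49*30 + 43) mod 64 = 41 — checks out.
Step 8: x = (49*41 + 43) mod 64 = 4 — no discrepancy.
Step 9: x = (49*4 + 43) mod 64 = 47 — confirmed correct.
Step 10: x = (49*47 + 43) mod 64 = 42 — verified.
Step 11: x = (49*42 + 43) mod 64 = 53 — same as recorded.
Step 12: x = (49*53 + 43) mod 64 = 16 — consistent with the transcript.
Step 13: x = (49*16 + 43) mod 64 = 59 — matches.
Step 14: x = (49*59 + 43) mod 64 = 54 — no discrepancy.
Step 15: x = (49*54 + 43) mod 64 = 1 — agrees with the transcript.
All steps check out; nothing to correct.

no error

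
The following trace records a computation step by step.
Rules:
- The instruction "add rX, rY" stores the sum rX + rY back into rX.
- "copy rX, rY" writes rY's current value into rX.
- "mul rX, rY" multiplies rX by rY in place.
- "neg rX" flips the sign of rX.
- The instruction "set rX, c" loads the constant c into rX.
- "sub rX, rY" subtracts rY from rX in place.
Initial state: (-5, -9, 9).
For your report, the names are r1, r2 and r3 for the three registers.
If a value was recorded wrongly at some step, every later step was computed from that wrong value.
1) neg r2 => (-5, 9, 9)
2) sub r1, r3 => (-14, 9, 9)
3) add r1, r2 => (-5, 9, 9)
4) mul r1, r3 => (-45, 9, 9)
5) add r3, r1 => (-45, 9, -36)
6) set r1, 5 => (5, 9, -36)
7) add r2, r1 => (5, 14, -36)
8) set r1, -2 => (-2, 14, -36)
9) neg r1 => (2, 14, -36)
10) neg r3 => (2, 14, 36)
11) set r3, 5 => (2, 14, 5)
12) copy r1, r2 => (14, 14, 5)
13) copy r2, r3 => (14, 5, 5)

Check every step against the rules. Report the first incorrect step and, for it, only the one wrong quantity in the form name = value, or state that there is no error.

no error

Recomputing the run from the initial state:
step 1: r1 = -5, r2 = 9, r3 = 9
step 2: r1 = -14, r2 = 9, r3 = 9
step 3: r1 = -5, r2 = 9, r3 = 9
step 4: r1 = -45, r2 = 9, r3 = 9
step 5: r1 = -45, r2 = 9, r3 = -36
step 6: r1 = 5, r2 = 9, r3 = -36
step 7: r1 = 5, r2 = 14, r3 = -36
step 8: r1 = -2, r2 = 14, r3 = -36
step 9: r1 = 2, r2 = 14, r3 = -36
step 10: r1 = 2, r2 = 14, r3 = 36
step 11: r1 = 2, r2 = 14, r3 = 5
step 12: r1 = 14, r2 = 14, r3 = 5
step 13: r1 = 14, r2 = 5, r3 = 5
This matches the trace at every step.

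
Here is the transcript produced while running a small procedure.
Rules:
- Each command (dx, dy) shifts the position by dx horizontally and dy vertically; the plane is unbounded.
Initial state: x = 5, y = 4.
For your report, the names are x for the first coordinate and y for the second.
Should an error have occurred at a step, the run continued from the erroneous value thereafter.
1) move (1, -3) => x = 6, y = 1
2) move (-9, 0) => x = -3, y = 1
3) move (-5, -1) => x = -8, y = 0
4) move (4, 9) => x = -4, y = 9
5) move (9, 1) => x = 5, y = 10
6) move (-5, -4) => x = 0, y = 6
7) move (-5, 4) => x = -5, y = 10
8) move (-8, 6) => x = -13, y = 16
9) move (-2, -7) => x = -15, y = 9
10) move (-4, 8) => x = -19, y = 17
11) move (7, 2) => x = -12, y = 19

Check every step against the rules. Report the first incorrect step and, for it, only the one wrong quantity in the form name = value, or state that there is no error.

no error

step 1: x = 5 + (1) = 6, y = 4 + (-3) = 1 -> verified
step 2: x = 6 + (-9) = -3, y = 1 + (0) = 1 -> agrees with the transcript
step 3: x = -3 + (-5) = -8, y = 1 + (-1) = 0 -> consistent with the transcript
step 4: x = -8 + (4) = -4, y = 0 + (9) = 9 -> consistent with the transcript
step 5: x = -4 + (9) = 5, y = 9 + (1) = 10 -> matches
step 6: x = 5 + (-5) = 0, y = 10 + (-4) = 6 -> no discrepancy
step 7: x = 0 + (-5) = -5, y = 6 + (4) = 10 -> same as recorded
step 8: x = -5 + (-8) = -13, y = 10 + (6) = 16 -> exactly as logged
step 9: x = -13 + (-2) = -15, y = 16 + (-7) = 9 -> consistent with the transcript
step 10: x = -15 + (-4) = -19, y = 9 + (8) = 17 -> checks out
step 11: x = -19 + (7) = -12, y = 17 + (2) = 19 -> confirmed correct
All entries verified; no error found.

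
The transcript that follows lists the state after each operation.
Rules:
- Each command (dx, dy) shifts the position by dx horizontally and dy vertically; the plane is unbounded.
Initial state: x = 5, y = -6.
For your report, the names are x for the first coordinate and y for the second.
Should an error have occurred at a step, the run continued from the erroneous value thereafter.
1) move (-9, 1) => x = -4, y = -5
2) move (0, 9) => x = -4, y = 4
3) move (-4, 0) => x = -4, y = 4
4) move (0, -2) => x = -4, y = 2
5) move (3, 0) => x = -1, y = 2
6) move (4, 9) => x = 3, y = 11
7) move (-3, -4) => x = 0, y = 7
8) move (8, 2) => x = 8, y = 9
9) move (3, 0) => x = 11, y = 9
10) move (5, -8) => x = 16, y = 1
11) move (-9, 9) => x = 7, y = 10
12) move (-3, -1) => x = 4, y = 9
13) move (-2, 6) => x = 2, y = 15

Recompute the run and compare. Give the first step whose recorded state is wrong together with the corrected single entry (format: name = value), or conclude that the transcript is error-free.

Recomputing the run from the initial state:
step 1: x = -4, y = -5
step 2: x = -4, y = 4
step 3: x = -8, y = 4
step 4: x = -8, y = 2
step 5: x = -5, y = 2
step 6: x = -1, y = 11
step 7: x = -4, y = 7
step 8: x = 4, y = 9
step 9: x = 7, y = 9
step 10: x = 12, y = 1
step 11: x = 3, y = 10
step 12: x = 0, y = 9
step 13: x = -2, y = 15
The first disagreement with the transcript is at step 3, where the value should be x = -8.

step 3, x = -8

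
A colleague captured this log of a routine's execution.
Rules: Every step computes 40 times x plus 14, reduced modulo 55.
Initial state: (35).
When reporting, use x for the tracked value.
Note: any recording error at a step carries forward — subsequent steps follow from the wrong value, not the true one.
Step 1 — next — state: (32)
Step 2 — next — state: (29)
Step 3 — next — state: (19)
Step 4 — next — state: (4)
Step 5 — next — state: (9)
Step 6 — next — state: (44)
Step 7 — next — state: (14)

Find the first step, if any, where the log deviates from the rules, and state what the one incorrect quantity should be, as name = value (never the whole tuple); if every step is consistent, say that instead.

step 1: x = (40*35 + 14) mod 55 = 39 -> a discrepancy with the log
First incorrect step: 1; the correct value is x = 39.

step 1, x = 39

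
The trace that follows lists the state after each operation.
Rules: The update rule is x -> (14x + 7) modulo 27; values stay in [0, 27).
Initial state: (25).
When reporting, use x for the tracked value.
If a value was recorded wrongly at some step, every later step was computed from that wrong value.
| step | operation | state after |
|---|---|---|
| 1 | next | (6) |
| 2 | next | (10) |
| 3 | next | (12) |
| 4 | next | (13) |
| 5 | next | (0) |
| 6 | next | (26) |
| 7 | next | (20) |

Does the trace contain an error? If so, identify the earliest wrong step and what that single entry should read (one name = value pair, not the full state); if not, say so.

step 6, x = 7

step 1: x = (14*25 + 7) mod 27 = 6 -> exactly as logged
step 2: x = (14*6 + 7) mod 27 = 10 -> matches
step 3: x = (14*10 + 7) mod 27 = 12 -> in agreement
step 4: x = (14*12 + 7) mod 27 = 13 -> in agreement
step 5: x = (14*13 + 7) mod 27 = 0 -> consistent with the trace
step 6: x = (14*0 + 7) mod 27 = 7 -> the entry is off here
So the first discrepancy is step 6, where the right value is x = 7.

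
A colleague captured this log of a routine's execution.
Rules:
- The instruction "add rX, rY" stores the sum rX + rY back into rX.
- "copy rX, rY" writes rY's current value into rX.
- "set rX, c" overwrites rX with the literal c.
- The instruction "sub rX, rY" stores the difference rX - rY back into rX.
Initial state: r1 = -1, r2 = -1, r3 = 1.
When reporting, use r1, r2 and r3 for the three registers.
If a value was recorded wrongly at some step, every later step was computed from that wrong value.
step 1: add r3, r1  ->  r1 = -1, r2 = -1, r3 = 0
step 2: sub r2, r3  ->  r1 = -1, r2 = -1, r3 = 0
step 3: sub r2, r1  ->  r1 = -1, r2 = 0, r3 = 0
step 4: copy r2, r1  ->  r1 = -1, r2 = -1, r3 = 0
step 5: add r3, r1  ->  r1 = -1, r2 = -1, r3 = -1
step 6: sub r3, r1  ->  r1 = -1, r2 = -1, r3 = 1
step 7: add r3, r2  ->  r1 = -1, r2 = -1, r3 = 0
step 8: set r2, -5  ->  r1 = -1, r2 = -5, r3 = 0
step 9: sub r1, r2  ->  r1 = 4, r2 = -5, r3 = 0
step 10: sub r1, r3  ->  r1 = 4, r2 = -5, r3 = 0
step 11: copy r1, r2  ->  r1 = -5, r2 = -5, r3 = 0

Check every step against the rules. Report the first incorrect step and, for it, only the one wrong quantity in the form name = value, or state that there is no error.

step 6, r3 = 0

Recomputing the run from the initial state:
step 1: r1 = -1, r2 = -1, r3 = 0
step 2: r1 = -1, r2 = -1, r3 = 0
step 3: r1 = -1, r2 = 0, r3 = 0
step 4: r1 = -1, r2 = -1, r3 = 0
step 5: r1 = -1, r2 = -1, r3 = -1
step 6: r1 = -1, r2 = -1, r3 = 0
step 7: r1 = -1, r2 = -1, r3 = -1
step 8: r1 = -1, r2 = -5, r3 = -1
step 9: r1 = 4, r2 = -5, r3 = -1
step 10: r1 = 5, r2 = -5, r3 = -1
step 11: r1 = -5, r2 = -5, r3 = -1
The first disagreement with the log is at step 6, where the value should be r3 = 0.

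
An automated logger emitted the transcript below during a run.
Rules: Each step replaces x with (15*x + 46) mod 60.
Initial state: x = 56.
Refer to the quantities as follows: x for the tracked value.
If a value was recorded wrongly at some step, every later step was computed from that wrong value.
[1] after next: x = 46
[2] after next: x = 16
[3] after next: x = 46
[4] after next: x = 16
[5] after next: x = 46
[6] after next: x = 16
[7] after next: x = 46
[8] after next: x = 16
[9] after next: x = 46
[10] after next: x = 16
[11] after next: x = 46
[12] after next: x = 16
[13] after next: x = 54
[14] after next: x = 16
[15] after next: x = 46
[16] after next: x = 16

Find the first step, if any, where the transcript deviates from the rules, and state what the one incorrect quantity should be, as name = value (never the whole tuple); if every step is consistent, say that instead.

step 13, x = 46

Step 1: x = (15*56 + 46) mod 60 = 46 — agrees with the transcript.
Step 2: x = (15*46 + 46) mod 60 = 16 — confirmed correct.
Step 3: x = (15*16 + 46) mod 60 = 46 — same as recorded.
Step 4: x = (15*46 + 46) mod 60 = 16 — exactly as logged.
Step 5: x = (15*16 + 46) mod 60 = 46 — agrees with the transcript.
Step 6: x = (15*46 + 46) mod 60 = 16 — matches.
Step 7: x = (15*16 + 46) mod 60 = 46 — same as recorded.
Step 8: x = (15*46 + 46) mod 60 = 16 — verified.
Step 9: x = (15*16 + 46) mod 60 = 46 — checks out.
Step 10: x = (15*46 + 46) mod 60 = 16 — agrees with the transcript.
Step 11: x = (15*16 + 46) mod 60 = 46 — checks out.
Step 12: x = (15*46 + 46) mod 60 = 16 — matches.
Step 13: x = (15*16 + 46) mod 60 = 46 — a discrepancy with the transcript.
The audit stops at step 13: the recorded entry is wrong and should be x = 46.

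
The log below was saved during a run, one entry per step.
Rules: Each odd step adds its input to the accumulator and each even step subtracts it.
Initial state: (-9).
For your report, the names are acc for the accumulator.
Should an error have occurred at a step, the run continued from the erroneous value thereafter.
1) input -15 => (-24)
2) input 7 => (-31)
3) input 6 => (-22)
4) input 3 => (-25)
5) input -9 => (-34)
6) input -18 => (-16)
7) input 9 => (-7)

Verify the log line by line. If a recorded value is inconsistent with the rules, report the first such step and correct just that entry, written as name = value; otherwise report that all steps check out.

Step 1: acc = -9 + -15 = -24 — no discrepancy.
Step 2: acc = -24 - 7 = -31 — exactly as logged.
Step 3: acc = -31 + 6 = -25 — a discrepancy with the log.
Conclusion: step 3 carries the first error; the entry should be acc = -25.

step 3, acc = -25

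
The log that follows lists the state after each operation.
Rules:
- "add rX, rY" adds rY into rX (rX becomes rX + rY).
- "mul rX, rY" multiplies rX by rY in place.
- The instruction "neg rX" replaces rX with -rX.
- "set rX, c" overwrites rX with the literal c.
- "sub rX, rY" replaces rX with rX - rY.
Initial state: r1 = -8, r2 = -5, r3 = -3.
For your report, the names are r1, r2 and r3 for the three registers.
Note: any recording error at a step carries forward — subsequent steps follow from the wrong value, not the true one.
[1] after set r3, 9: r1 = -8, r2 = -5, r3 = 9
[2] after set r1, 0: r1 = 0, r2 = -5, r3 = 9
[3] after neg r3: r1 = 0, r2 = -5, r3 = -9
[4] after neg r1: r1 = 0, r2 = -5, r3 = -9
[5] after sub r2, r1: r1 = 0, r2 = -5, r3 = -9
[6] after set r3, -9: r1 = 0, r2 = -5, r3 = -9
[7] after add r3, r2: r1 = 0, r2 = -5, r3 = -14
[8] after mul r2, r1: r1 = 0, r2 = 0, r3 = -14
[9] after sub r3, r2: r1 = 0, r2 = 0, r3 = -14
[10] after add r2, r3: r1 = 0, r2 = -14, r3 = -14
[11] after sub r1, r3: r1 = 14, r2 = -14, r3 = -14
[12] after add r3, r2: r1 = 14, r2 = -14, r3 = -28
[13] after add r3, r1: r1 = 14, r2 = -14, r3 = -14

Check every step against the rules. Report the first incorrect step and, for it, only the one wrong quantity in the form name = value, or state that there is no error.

no error

step 1: r3 = 9 -> exactly as logged
step 2: r1 = 0 -> exactly as logged
step 3: r3 = -(9) = -9 -> same as recorded
step 4: r1 = -(0) = 0 -> agrees with the log
step 5: r2 = -5 - 0 = -5 -> no discrepancy
step 6: r3 = -9 -> exactly as logged
step 7: r3 = -9 + -5 = -14 -> verified
step 8: r2 = -5 * 0 = 0 -> checks out
step 9: r3 = -14 - 0 = -14 -> consistent with the log
step 10: r2 = 0 + -14 = -14 -> matches
step 11: r1 = 0 - -14 = 14 -> exactly as logged
step 12: r3 = -14 + -14 = -28 -> in agreement
step 13: r3 = -28 + 14 = -14 -> checks out
Every step is consistent.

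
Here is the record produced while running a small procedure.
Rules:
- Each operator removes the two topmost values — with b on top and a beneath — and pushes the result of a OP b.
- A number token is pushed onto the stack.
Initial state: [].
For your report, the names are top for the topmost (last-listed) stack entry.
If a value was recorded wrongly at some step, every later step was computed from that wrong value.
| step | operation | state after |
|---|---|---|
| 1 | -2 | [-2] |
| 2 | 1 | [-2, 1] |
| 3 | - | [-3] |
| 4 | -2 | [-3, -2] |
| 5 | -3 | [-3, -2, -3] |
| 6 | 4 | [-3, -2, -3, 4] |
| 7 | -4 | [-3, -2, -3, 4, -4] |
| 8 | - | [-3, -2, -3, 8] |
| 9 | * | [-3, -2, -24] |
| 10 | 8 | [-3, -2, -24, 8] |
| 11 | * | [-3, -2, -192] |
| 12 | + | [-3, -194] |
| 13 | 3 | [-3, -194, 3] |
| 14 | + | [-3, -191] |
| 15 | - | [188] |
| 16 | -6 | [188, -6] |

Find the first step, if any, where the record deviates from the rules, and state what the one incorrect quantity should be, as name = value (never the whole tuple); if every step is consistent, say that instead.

step 1: push -2: top = -2 -> exactly as logged
step 2: push 1: top = 1 -> no discrepancy
step 3: -2 - 1 = -3 -> agrees with the record
step 4: push -2: top = -2 -> same as recorded
step 5: push -3: top = -3 -> verified
step 6: push 4: top = 4 -> checks out
step 7: push -4: top = -4 -> confirmed correct
step 8: 4 - -4 = 8 -> in agreement
step 9: -3 * 8 = -24 -> same as recorded
step 10: push 8: top = 8 -> matches
step 11: -24 * 8 = -192 -> confirmed correct
step 12: -2 + -192 = -194 -> consistent with the record
step 13: push 3: top = 3 -> in agreement
step 14: -194 + 3 = -191 -> confirmed correct
step 15: -3 - -191 = 188 -> verified
step 16: push -6: top = -6 -> in agreement
Nothing is out of place; the run is error-free.

no error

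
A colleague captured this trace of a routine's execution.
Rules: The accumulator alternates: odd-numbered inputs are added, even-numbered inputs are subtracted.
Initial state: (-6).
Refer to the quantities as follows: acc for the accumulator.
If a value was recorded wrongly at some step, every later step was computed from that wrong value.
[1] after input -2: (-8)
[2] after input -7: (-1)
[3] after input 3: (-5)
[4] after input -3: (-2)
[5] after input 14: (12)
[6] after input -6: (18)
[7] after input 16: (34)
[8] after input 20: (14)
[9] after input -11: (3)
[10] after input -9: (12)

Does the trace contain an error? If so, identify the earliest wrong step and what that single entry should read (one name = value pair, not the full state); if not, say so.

step 3, acc = 2

Step 1: acc = -6 + -2 = -8 — in agreement.
Step 2: acc = -8 - -7 = -1 — matches.
Step 3: acc = -1 + 3 = 2 — the trace has a different value.
The earliest wrong entry is at step 3: it should read acc = 2.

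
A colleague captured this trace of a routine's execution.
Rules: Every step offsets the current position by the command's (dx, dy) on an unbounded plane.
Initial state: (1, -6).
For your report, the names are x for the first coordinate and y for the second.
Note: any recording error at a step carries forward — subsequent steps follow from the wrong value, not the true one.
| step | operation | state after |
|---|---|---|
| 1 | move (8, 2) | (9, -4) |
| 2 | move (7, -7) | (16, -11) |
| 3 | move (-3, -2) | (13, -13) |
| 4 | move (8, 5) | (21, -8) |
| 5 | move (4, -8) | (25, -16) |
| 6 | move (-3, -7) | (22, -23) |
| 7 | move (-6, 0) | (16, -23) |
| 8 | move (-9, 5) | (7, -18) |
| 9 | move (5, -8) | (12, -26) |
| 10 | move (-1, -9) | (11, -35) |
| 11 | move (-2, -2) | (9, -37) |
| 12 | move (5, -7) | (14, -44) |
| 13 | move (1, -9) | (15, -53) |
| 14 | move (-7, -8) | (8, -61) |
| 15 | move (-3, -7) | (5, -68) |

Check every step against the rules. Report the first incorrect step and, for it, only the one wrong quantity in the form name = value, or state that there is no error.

Recomputing the run from the initial state:
step 1: x = 9, y = -4
step 2: x = 16, y = -11
step 3: x = 13, y = -13
step 4: x = 21, y = -8
step 5: x = 25, y = -16
step 6: x = 22, y = -23
step 7: x = 16, y = -23
step 8: x = 7, y = -18
step 9: x = 12, y = -26
step 10: x = 11, y = -35
step 11: x = 9, y = -37
step 12: x = 14, y = -44
step 13: x = 15, y = -53
step 14: x = 8, y = -61
step 15: x = 5, y = -68
This matches the trace at every step.

no error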